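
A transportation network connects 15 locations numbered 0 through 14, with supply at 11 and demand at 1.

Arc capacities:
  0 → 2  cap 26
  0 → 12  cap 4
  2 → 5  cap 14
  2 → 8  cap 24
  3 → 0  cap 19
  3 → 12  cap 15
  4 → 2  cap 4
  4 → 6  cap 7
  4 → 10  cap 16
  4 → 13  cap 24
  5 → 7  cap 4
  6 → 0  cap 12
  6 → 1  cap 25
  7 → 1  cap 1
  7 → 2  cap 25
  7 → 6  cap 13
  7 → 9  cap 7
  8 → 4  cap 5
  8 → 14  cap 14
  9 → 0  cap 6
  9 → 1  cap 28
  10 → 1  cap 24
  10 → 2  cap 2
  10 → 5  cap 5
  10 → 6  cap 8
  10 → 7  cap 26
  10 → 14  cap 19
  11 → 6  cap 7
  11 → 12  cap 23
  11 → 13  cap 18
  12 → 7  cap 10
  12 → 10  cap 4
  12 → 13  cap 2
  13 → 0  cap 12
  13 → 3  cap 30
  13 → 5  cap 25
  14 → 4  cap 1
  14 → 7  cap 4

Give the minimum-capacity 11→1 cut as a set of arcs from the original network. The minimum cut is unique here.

Min-cut arcs: {(5,7), (8,4), (11,6), (12,7), (12,10), (14,4), (14,7)} (total capacity 35)

augment #1: 11→6→1 push 7
augment #2: 11→12→7→1 push 1
augment #3: 11→12→10→1 push 4
augment #4: 11→12→7→6→1 push 9
augment #5: 11→13→5→7→6→1 push 4
augment #6: 11→13→0→2→8→4→6→1 push 5
augment #7: 11→13→0→2→8→14→4→10→1 push 1
augment #8: 11→13→0→2→8→14→7→9→1 push 4
max flow = 35; residual-reachable set from 11 gives S-side
cut edges (S→T): {(5,7), (8,4), (11,6), (12,7), (12,10), (14,4), (14,7)} total cap 35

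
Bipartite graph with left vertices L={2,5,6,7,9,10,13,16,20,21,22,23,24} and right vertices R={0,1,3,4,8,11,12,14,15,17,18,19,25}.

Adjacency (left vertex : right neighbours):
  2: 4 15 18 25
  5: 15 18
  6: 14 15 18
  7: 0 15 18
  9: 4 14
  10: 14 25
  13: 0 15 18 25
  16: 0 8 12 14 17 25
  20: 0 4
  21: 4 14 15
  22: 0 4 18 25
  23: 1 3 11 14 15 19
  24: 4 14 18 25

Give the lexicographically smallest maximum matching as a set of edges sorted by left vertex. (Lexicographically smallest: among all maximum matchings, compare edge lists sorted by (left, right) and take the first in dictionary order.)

Lex-smallest maximum matching: {(2,4), (5,15), (6,14), (7,0), (10,25), (13,18), (16,8), (23,1)}

|M| = 8 (so the lex-smallest maximum matching has 8 edges)
process left vertices in ascending order; for each, take the smallest-labelled available neighbour that still permits 8 edges overall, or leave it unmatched if none does
lex-smallest matching: {2-4, 5-15, 6-14, 7-0, 10-25, 13-18, 16-8, 23-1}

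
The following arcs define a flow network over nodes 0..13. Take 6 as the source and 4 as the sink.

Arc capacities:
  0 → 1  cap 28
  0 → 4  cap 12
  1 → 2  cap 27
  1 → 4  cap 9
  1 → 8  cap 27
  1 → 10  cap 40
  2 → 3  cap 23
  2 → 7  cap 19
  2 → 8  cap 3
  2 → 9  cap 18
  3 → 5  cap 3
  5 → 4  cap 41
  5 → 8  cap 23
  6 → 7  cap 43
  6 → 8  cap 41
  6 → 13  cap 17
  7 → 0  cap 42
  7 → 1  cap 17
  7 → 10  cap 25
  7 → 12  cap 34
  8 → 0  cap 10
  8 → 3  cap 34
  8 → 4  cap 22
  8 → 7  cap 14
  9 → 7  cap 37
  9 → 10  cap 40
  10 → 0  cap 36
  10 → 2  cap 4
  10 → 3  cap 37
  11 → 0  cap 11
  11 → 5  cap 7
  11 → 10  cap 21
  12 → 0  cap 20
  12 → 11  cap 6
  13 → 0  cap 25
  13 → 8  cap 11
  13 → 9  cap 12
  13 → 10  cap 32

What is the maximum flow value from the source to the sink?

Maximum flow value: 52

augment #1: 6→8→4 bottleneck 22, total now 22
augment #2: 6→7→0→4 bottleneck 12, total now 34
augment #3: 6→7→1→4 bottleneck 9, total now 43
augment #4: 6→8→3→5→4 bottleneck 3, total now 46
augment #5: 6→7→12→11→5→4 bottleneck 6, total now 52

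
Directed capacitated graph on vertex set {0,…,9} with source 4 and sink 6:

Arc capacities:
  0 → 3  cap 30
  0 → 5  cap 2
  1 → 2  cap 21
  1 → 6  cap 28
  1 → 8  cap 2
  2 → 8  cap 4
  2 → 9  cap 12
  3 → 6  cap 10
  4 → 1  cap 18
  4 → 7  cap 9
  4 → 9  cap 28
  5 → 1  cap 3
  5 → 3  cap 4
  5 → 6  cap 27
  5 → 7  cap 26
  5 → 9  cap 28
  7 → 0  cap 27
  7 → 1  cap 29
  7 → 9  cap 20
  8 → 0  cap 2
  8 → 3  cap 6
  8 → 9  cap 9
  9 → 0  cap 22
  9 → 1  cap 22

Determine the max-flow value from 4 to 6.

Maximum flow value: 40

augment #1: 4→1→6 bottleneck 18, total now 18
augment #2: 4→7→1→6 bottleneck 9, total now 27
augment #3: 4→9→1→6 bottleneck 1, total now 28
augment #4: 4→9→0→3→6 bottleneck 10, total now 38
augment #5: 4→9→0→5→6 bottleneck 2, total now 40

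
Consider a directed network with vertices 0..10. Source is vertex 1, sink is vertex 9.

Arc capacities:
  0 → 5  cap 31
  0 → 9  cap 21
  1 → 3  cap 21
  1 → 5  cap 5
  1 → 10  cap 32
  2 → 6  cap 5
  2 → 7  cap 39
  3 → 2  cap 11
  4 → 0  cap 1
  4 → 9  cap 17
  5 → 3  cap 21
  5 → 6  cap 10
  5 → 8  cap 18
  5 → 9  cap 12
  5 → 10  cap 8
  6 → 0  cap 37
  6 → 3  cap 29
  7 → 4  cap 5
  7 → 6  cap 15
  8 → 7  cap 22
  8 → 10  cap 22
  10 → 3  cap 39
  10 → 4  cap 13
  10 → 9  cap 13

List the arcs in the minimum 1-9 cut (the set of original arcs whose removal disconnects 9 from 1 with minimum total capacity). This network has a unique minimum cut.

Min-cut arcs: {(1,5), (3,2), (10,4), (10,9)} (total capacity 42)

augment #1: 1→5→9 push 5
augment #2: 1→10→9 push 13
augment #3: 1→10→4→9 push 13
augment #4: 1→3→2→6→0→9 push 5
augment #5: 1→3→2→7→4→9 push 4
augment #6: 1→3→2→7→4→0→9 push 1
augment #7: 1→3→2→7→6→0→9 push 1
max flow = 42; residual-reachable set from 1 gives S-side
cut edges (S→T): {(1,5), (3,2), (10,4), (10,9)} total cap 42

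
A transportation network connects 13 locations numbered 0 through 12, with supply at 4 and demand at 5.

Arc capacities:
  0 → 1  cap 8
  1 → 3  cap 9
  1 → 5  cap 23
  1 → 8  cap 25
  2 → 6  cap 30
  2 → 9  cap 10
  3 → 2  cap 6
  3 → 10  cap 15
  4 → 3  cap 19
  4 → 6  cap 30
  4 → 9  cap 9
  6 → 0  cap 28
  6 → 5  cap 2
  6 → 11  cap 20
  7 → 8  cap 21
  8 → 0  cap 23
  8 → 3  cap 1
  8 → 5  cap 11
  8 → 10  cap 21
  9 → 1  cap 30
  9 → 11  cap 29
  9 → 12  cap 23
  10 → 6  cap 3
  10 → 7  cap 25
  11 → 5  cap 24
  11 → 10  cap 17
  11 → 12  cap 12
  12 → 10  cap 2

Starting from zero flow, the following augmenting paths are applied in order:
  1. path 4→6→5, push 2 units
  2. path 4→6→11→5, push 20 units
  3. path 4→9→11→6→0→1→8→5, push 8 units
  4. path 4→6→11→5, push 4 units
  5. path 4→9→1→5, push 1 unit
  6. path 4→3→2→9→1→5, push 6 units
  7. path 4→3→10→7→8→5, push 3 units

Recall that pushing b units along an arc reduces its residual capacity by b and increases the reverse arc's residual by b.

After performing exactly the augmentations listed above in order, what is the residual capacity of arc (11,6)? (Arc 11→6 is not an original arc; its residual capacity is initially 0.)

Residual capacity of (11,6): 16

after path 1 (4→6→5, push 2): res(11,6)=0
after path 2 (4→6→11→5, push 20): res(11,6)=20
after path 3 (4→9→11→6→0→1→8→5, push 8): res(11,6)=12
after path 4 (4→6→11→5, push 4): res(11,6)=16
after path 5 (4→9→1→5, push 1): res(11,6)=16
after path 6 (4→3→2→9→1→5, push 6): res(11,6)=16
after path 7 (4→3→10→7→8→5, push 3): res(11,6)=16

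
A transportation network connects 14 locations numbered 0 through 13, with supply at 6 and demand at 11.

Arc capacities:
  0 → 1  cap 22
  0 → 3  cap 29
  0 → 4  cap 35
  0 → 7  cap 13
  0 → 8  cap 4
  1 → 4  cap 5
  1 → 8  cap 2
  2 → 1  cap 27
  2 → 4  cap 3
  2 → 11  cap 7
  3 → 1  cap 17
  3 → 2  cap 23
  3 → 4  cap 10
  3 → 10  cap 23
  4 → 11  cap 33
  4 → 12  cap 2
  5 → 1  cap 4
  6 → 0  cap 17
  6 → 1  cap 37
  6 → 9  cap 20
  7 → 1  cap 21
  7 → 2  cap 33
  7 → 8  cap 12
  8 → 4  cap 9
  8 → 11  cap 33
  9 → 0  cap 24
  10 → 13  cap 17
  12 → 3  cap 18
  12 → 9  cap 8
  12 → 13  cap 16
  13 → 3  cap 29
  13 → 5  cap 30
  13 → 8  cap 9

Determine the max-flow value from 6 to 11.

augment #1: 6→0→4→11 bottleneck 17, total now 17
augment #2: 6→1→4→11 bottleneck 5, total now 22
augment #3: 6→1→8→11 bottleneck 2, total now 24
augment #4: 6→9→0→4→11 bottleneck 11, total now 35
augment #5: 6→9→0→8→11 bottleneck 4, total now 39
augment #6: 6→9→0→3→2→11 bottleneck 5, total now 44

Maximum flow value: 44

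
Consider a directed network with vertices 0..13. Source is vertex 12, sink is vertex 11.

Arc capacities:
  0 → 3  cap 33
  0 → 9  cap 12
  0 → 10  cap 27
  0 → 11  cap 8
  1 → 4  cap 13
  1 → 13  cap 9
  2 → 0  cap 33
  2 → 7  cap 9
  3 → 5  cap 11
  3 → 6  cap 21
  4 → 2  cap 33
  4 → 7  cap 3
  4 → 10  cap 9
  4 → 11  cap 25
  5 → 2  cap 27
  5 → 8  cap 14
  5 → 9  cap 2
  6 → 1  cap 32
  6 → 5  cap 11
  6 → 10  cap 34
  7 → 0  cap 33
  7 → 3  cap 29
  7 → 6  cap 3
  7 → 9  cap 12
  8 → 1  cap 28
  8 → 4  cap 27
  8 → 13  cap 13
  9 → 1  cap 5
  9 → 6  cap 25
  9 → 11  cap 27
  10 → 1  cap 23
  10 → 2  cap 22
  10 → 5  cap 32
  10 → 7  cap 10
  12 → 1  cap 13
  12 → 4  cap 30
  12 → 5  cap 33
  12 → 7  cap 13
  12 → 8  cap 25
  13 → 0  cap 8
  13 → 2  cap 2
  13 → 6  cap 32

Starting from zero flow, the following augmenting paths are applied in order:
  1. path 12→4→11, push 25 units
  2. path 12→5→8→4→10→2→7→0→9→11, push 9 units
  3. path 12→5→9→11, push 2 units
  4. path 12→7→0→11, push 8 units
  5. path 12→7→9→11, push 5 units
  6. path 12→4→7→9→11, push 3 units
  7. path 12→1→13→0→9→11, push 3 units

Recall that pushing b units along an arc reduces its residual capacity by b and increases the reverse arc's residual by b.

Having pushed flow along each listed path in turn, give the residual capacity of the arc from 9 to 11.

Residual capacity of (9,11): 5

after path 1 (12→4→11, push 25): res(9,11)=27
after path 2 (12→5→8→4→10→2→7→0→9→11, push 9): res(9,11)=18
after path 3 (12→5→9→11, push 2): res(9,11)=16
after path 4 (12→7→0→11, push 8): res(9,11)=16
after path 5 (12→7→9→11, push 5): res(9,11)=11
after path 6 (12→4→7→9→11, push 3): res(9,11)=8
after path 7 (12→1→13→0→9→11, push 3): res(9,11)=5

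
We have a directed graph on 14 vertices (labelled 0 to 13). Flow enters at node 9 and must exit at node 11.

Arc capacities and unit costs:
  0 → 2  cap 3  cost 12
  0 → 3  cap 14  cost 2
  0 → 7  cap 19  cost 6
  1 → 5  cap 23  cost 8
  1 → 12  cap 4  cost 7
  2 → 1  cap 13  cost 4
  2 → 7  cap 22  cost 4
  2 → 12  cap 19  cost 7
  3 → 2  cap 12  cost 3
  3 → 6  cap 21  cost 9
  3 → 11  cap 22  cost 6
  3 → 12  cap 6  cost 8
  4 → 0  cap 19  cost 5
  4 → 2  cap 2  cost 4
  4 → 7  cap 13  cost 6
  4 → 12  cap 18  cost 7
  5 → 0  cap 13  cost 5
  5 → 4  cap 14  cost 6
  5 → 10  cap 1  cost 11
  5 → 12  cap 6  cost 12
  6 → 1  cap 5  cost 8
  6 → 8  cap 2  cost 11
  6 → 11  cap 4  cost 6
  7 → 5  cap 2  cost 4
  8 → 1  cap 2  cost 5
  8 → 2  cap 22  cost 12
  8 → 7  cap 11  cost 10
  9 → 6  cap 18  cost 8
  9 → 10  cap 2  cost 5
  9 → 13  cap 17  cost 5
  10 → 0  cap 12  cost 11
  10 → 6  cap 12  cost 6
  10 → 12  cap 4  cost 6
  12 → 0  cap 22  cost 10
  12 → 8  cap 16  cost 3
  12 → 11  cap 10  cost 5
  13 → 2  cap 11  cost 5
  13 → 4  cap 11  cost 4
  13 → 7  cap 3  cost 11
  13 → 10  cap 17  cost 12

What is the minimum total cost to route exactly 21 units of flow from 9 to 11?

Minimum cost for 21 units: 414

shortest-cost path #1: 9→6→11 push 4 @ unit cost 14 (adds 56)
shortest-cost path #2: 9→10→12→11 push 2 @ unit cost 16 (adds 32)
shortest-cost path #3: 9→13→4→12→11 push 8 @ unit cost 21 (adds 168)
shortest-cost path #4: 9→13→4→0→3→11 push 3 @ unit cost 22 (adds 66)
shortest-cost path #5: 9→13→2→12→4→0→3→11 push 4 @ unit cost 23 (adds 92)
total cost = 414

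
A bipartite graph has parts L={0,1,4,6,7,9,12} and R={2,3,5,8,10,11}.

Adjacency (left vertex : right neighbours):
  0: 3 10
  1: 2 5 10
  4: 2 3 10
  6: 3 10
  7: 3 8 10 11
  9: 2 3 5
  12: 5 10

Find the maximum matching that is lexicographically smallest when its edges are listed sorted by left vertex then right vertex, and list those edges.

|M| = 5 (so the lex-smallest maximum matching has 5 edges)
process left vertices in ascending order; for each, take the smallest-labelled available neighbour that still permits 5 edges overall, or leave it unmatched if none does
lex-smallest matching: {0-3, 1-2, 4-10, 7-8, 9-5}

Lex-smallest maximum matching: {(0,3), (1,2), (4,10), (7,8), (9,5)}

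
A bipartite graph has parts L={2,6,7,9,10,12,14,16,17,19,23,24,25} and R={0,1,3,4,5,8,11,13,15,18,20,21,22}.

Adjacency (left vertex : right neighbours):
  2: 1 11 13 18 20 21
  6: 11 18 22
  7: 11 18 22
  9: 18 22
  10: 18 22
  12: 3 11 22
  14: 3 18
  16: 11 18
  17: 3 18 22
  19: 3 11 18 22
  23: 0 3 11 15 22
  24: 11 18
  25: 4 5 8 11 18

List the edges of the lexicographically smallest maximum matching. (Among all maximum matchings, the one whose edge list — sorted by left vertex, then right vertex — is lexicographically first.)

Lex-smallest maximum matching: {(2,1), (6,11), (7,18), (9,22), (12,3), (23,0), (25,4)}

|M| = 7 (so the lex-smallest maximum matching has 7 edges)
process left vertices in ascending order; for each, take the smallest-labelled available neighbour that still permits 7 edges overall, or leave it unmatched if none does
lex-smallest matching: {2-1, 6-11, 7-18, 9-22, 12-3, 23-0, 25-4}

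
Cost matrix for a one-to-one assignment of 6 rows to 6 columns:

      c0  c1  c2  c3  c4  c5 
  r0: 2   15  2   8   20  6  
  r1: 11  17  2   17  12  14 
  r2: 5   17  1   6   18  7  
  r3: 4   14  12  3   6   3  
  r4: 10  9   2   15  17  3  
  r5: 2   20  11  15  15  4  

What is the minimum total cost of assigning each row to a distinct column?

Minimum assignment cost: 29

optimal assignment: row0→col0 (cost 2), row1→col2 (cost 2), row2→col3 (cost 6), row3→col4 (cost 6), row4→col1 (cost 9), row5→col5 (cost 4)
total = 2 + 2 + 6 + 6 + 9 + 4 = 29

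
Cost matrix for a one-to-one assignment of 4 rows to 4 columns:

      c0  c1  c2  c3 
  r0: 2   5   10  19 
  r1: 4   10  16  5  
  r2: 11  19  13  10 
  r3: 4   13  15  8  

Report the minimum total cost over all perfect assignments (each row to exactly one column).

Minimum assignment cost: 27

optimal assignment: row0→col1 (cost 5), row1→col3 (cost 5), row2→col2 (cost 13), row3→col0 (cost 4)
total = 5 + 5 + 13 + 4 = 27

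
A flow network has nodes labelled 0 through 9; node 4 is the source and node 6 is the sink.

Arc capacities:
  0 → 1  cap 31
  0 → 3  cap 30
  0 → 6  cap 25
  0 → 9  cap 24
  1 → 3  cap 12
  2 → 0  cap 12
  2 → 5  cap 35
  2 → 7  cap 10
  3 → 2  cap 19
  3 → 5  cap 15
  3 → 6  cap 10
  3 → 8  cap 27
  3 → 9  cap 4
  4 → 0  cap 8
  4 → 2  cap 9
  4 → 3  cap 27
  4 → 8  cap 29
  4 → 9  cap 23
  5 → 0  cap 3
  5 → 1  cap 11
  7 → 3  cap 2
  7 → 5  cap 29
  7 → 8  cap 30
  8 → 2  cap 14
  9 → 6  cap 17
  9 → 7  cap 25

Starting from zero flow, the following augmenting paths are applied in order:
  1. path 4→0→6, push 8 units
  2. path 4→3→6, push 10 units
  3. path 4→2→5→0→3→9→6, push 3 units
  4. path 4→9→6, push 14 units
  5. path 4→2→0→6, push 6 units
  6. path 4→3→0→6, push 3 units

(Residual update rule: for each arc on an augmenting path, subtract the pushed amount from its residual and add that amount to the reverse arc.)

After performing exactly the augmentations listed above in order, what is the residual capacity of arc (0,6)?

Residual capacity of (0,6): 8

after path 1 (4→0→6, push 8): res(0,6)=17
after path 2 (4→3→6, push 10): res(0,6)=17
after path 3 (4→2→5→0→3→9→6, push 3): res(0,6)=17
after path 4 (4→9→6, push 14): res(0,6)=17
after path 5 (4→2→0→6, push 6): res(0,6)=11
after path 6 (4→3→0→6, push 3): res(0,6)=8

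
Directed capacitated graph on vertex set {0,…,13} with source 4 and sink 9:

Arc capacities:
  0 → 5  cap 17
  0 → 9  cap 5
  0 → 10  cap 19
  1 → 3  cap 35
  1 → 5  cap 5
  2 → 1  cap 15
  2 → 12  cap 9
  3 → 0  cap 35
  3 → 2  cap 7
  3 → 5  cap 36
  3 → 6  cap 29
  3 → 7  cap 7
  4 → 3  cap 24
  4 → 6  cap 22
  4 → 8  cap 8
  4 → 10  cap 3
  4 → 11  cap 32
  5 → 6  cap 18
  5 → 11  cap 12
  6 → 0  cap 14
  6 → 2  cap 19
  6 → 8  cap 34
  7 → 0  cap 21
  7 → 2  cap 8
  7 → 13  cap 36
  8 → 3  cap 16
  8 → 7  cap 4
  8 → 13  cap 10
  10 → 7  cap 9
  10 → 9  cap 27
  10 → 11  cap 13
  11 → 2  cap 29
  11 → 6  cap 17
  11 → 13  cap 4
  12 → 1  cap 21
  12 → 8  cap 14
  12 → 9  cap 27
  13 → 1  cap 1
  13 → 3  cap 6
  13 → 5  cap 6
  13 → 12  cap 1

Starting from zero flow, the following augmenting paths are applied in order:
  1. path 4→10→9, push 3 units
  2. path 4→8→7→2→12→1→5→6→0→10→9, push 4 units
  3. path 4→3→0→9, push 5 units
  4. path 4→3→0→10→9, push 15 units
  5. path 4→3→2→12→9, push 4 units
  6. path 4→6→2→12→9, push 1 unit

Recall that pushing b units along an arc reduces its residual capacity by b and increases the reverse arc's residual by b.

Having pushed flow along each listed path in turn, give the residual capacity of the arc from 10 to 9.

Residual capacity of (10,9): 5

after path 1 (4→10→9, push 3): res(10,9)=24
after path 2 (4→8→7→2→12→1→5→6→0→10→9, push 4): res(10,9)=20
after path 3 (4→3→0→9, push 5): res(10,9)=20
after path 4 (4→3→0→10→9, push 15): res(10,9)=5
after path 5 (4→3→2→12→9, push 4): res(10,9)=5
after path 6 (4→6→2→12→9, push 1): res(10,9)=5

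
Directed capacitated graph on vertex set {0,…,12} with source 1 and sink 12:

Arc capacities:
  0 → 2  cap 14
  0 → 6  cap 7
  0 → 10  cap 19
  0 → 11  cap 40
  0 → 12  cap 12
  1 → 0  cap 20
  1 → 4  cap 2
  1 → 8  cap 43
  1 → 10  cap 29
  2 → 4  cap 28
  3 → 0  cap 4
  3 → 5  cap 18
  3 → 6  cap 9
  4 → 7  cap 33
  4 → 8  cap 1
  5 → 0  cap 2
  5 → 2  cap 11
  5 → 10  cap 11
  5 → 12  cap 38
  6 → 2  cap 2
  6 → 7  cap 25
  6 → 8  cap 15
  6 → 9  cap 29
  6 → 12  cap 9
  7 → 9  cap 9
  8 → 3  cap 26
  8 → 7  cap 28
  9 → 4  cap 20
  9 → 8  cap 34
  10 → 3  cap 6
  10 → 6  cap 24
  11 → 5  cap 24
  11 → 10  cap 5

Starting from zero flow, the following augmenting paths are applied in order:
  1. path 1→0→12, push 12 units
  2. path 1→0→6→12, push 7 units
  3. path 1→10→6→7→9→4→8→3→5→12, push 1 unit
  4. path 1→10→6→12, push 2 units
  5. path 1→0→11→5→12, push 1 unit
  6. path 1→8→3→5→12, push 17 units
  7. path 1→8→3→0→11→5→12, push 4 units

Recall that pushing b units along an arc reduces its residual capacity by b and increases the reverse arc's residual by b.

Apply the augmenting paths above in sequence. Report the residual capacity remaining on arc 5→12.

Residual capacity of (5,12): 15

after path 1 (1→0→12, push 12): res(5,12)=38
after path 2 (1→0→6→12, push 7): res(5,12)=38
after path 3 (1→10→6→7→9→4→8→3→5→12, push 1): res(5,12)=37
after path 4 (1→10→6→12, push 2): res(5,12)=37
after path 5 (1→0→11→5→12, push 1): res(5,12)=36
after path 6 (1→8→3→5→12, push 17): res(5,12)=19
after path 7 (1→8→3→0→11→5→12, push 4): res(5,12)=15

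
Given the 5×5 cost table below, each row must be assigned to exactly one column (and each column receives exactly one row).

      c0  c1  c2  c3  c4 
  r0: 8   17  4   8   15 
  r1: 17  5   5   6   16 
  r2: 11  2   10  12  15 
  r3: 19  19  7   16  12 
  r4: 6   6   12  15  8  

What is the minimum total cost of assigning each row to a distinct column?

optimal assignment: row0→col2 (cost 4), row1→col3 (cost 6), row2→col1 (cost 2), row3→col4 (cost 12), row4→col0 (cost 6)
total = 4 + 6 + 2 + 12 + 6 = 30

Minimum assignment cost: 30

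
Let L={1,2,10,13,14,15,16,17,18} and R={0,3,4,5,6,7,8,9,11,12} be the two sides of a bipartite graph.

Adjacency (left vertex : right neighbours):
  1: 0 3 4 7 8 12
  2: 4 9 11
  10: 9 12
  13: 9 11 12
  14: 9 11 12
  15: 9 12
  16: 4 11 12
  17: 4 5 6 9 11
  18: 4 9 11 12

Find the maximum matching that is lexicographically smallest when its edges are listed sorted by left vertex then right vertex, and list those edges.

|M| = 6 (so the lex-smallest maximum matching has 6 edges)
process left vertices in ascending order; for each, take the smallest-labelled available neighbour that still permits 6 edges overall, or leave it unmatched if none does
lex-smallest matching: {1-0, 2-4, 10-9, 13-11, 14-12, 17-5}

Lex-smallest maximum matching: {(1,0), (2,4), (10,9), (13,11), (14,12), (17,5)}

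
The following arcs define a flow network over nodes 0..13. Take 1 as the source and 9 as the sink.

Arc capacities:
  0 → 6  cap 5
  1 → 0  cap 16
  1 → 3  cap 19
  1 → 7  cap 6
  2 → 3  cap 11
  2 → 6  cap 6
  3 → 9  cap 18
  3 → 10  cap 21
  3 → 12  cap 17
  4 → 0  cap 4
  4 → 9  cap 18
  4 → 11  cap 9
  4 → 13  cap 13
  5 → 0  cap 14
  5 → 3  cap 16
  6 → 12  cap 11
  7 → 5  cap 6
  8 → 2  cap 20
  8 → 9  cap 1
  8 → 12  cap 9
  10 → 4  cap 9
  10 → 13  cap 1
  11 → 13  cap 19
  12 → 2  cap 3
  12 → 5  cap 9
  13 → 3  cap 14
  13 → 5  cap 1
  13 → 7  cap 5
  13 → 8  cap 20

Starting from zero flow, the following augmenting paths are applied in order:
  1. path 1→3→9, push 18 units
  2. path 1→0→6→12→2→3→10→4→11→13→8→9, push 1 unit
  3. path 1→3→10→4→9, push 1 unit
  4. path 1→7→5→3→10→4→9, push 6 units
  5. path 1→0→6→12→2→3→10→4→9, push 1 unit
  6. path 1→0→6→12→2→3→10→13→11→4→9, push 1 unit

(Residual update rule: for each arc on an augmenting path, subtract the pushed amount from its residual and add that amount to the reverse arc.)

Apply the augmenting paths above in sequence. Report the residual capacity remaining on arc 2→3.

Residual capacity of (2,3): 8

after path 1 (1→3→9, push 18): res(2,3)=11
after path 2 (1→0→6→12→2→3→10→4→11→13→8→9, push 1): res(2,3)=10
after path 3 (1→3→10→4→9, push 1): res(2,3)=10
after path 4 (1→7→5→3→10→4→9, push 6): res(2,3)=10
after path 5 (1→0→6→12→2→3→10→4→9, push 1): res(2,3)=9
after path 6 (1→0→6→12→2→3→10→13→11→4→9, push 1): res(2,3)=8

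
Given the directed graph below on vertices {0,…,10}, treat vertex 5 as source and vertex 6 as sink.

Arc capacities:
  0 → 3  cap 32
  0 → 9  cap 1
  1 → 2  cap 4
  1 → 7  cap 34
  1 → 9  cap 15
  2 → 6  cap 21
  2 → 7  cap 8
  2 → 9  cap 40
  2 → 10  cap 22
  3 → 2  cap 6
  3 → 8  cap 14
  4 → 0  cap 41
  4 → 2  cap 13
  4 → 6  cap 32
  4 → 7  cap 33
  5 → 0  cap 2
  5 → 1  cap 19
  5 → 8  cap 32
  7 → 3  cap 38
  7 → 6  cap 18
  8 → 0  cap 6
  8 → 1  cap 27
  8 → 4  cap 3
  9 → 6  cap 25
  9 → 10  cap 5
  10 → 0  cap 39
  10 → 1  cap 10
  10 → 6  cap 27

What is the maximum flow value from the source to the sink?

augment #1: 5→0→9→6 bottleneck 1, total now 1
augment #2: 5→1→2→6 bottleneck 4, total now 5
augment #3: 5→1→7→6 bottleneck 15, total now 20
augment #4: 5→8→4→6 bottleneck 3, total now 23
augment #5: 5→0→3→2→6 bottleneck 1, total now 24
augment #6: 5→8→1→7→6 bottleneck 3, total now 27
augment #7: 5→8→1→9→6 bottleneck 15, total now 42
augment #8: 5→8→0→3→2→6 bottleneck 5, total now 47

Maximum flow value: 47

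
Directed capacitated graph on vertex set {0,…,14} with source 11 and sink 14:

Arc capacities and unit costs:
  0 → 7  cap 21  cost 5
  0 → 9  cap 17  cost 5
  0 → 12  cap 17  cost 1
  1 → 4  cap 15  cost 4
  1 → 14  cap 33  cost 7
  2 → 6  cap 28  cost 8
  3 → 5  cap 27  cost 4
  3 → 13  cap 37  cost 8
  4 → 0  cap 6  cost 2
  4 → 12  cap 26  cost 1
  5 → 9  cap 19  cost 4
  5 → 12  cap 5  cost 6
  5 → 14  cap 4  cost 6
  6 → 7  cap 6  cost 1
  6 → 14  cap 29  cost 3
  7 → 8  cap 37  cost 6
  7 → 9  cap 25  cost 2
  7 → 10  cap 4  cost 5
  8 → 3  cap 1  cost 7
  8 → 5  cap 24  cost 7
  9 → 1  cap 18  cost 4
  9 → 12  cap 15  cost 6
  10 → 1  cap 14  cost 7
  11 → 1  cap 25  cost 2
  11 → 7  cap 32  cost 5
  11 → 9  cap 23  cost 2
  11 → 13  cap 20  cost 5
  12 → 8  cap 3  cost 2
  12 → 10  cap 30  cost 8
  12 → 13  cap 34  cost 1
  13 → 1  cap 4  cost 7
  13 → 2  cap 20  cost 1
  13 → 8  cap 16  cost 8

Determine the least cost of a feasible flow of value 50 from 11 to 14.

shortest-cost path #1: 11→1→14 push 25 @ unit cost 9 (adds 225)
shortest-cost path #2: 11→9→1→14 push 8 @ unit cost 13 (adds 104)
shortest-cost path #3: 11→13→2→6→14 push 17 @ unit cost 17 (adds 289)
total cost = 618

Minimum cost for 50 units: 618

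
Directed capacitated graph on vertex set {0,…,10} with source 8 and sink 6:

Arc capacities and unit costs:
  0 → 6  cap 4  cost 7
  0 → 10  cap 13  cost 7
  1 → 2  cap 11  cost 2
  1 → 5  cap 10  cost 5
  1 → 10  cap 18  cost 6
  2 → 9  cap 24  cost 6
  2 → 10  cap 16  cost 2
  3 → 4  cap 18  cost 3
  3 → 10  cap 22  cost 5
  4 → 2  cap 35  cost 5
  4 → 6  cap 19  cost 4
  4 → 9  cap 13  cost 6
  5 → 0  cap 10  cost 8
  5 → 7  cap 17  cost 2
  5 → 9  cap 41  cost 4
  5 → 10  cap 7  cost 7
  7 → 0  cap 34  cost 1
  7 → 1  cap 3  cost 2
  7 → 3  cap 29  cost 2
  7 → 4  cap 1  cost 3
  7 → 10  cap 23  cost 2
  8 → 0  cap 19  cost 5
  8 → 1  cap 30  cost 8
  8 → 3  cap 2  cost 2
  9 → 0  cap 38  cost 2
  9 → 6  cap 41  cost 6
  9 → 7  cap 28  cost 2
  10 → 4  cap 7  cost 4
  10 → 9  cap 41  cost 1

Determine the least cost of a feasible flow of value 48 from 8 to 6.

Minimum cost for 48 units: 901

shortest-cost path #1: 8→3→4→6 push 2 @ unit cost 9 (adds 18)
shortest-cost path #2: 8→0→6 push 4 @ unit cost 12 (adds 48)
shortest-cost path #3: 8→0→10→9→6 push 13 @ unit cost 19 (adds 247)
shortest-cost path #4: 8→1→2→10→9→6 push 11 @ unit cost 19 (adds 209)
shortest-cost path #5: 8→1→10→9→6 push 17 @ unit cost 21 (adds 357)
shortest-cost path #6: 8→1→5→7→4→6 push 1 @ unit cost 22 (adds 22)
total cost = 901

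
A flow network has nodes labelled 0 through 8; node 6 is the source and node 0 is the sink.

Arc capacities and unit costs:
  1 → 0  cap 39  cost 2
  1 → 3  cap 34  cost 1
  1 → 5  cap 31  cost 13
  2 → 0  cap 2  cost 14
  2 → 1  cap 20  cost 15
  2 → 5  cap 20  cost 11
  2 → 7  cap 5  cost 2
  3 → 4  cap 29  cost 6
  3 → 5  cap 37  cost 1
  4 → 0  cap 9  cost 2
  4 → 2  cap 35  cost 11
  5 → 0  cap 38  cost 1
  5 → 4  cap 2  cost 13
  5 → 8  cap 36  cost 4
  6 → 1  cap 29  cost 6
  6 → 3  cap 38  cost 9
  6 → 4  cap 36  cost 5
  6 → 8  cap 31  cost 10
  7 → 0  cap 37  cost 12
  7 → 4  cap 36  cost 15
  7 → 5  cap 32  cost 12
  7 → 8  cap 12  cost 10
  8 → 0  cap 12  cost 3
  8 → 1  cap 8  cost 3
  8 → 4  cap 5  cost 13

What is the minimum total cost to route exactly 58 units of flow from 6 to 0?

Minimum cost for 58 units: 515

shortest-cost path #1: 6→4→0 push 9 @ unit cost 7 (adds 63)
shortest-cost path #2: 6→1→0 push 29 @ unit cost 8 (adds 232)
shortest-cost path #3: 6→3→5→0 push 20 @ unit cost 11 (adds 220)
total cost = 515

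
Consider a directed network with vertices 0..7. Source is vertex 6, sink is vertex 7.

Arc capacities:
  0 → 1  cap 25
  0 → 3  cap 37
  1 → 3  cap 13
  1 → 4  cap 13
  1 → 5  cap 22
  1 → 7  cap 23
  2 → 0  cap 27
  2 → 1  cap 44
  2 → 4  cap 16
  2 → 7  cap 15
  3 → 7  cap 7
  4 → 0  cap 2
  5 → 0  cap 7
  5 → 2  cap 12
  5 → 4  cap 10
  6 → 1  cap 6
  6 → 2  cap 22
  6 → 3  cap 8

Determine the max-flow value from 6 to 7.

Maximum flow value: 35

augment #1: 6→1→7 bottleneck 6, total now 6
augment #2: 6→2→7 bottleneck 15, total now 21
augment #3: 6→3→7 bottleneck 7, total now 28
augment #4: 6→2→1→7 bottleneck 7, total now 35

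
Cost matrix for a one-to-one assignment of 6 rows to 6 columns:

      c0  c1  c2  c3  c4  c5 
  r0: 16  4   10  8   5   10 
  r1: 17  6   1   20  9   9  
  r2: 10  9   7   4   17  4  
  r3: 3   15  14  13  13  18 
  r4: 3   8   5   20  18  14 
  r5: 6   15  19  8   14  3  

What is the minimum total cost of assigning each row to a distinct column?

optimal assignment: row0→col4 (cost 5), row1→col2 (cost 1), row2→col3 (cost 4), row3→col0 (cost 3), row4→col1 (cost 8), row5→col5 (cost 3)
total = 5 + 1 + 4 + 3 + 8 + 3 = 24

Minimum assignment cost: 24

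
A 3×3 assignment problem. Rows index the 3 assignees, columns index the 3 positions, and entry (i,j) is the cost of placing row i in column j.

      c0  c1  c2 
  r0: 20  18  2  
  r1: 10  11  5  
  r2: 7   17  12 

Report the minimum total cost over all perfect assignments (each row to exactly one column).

Minimum assignment cost: 20

optimal assignment: row0→col2 (cost 2), row1→col1 (cost 11), row2→col0 (cost 7)
total = 2 + 11 + 7 = 20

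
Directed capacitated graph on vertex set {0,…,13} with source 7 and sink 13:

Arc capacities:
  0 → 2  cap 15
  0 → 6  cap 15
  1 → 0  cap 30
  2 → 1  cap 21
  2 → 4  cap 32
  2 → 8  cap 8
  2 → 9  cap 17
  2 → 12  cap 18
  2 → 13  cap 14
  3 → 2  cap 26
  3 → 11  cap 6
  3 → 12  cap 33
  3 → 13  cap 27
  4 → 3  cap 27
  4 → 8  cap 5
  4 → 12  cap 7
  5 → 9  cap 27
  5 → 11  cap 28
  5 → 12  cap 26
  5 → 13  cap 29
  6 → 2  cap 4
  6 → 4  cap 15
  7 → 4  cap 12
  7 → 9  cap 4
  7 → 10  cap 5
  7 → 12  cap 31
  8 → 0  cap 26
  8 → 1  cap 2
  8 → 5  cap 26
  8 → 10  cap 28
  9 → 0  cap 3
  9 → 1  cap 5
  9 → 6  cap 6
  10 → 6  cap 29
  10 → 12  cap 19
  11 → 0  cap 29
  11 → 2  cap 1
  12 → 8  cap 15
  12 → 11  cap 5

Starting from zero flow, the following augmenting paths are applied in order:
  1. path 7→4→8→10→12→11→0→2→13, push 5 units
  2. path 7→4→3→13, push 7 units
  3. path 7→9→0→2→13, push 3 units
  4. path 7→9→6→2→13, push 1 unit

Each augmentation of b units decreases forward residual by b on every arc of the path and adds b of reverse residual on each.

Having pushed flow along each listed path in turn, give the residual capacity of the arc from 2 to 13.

Residual capacity of (2,13): 5

after path 1 (7→4→8→10→12→11→0→2→13, push 5): res(2,13)=9
after path 2 (7→4→3→13, push 7): res(2,13)=9
after path 3 (7→9→0→2→13, push 3): res(2,13)=6
after path 4 (7→9→6→2→13, push 1): res(2,13)=5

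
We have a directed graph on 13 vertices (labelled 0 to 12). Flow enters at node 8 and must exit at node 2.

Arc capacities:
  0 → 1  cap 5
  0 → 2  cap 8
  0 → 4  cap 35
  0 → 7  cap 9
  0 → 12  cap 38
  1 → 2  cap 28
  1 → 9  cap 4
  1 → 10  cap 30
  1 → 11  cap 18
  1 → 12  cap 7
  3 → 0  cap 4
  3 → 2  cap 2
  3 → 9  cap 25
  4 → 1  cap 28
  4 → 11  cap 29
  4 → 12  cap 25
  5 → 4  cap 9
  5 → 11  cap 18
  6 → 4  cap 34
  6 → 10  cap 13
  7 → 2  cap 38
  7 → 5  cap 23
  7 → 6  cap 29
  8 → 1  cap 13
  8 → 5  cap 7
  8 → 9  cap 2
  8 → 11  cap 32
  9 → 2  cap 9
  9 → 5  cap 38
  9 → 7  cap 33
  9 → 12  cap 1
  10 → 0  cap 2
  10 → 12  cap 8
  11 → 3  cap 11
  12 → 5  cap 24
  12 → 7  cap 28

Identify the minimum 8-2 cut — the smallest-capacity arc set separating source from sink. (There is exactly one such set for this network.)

augment #1: 8→1→2 push 13
augment #2: 8→9→2 push 2
augment #3: 8→11→3→2 push 2
augment #4: 8→5→4→1→2 push 7
augment #5: 8→11→3→0→2 push 4
augment #6: 8→11→3→9→2 push 5
max flow = 33; residual-reachable set from 8 gives S-side
cut edges (S→T): {(8,1), (8,5), (8,9), (11,3)} total cap 33

Min-cut arcs: {(8,1), (8,5), (8,9), (11,3)} (total capacity 33)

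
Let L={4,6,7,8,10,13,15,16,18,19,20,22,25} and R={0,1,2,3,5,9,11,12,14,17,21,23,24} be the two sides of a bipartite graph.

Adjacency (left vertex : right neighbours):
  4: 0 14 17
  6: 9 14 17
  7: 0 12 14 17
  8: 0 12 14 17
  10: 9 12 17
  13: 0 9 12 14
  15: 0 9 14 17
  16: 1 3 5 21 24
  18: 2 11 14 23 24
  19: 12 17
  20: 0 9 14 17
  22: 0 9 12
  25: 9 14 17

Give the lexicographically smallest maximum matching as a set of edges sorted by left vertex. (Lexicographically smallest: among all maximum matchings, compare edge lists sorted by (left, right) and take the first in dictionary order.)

|M| = 7 (so the lex-smallest maximum matching has 7 edges)
process left vertices in ascending order; for each, take the smallest-labelled available neighbour that still permits 7 edges overall, or leave it unmatched if none does
lex-smallest matching: {4-0, 6-9, 7-12, 8-14, 10-17, 16-1, 18-2}

Lex-smallest maximum matching: {(4,0), (6,9), (7,12), (8,14), (10,17), (16,1), (18,2)}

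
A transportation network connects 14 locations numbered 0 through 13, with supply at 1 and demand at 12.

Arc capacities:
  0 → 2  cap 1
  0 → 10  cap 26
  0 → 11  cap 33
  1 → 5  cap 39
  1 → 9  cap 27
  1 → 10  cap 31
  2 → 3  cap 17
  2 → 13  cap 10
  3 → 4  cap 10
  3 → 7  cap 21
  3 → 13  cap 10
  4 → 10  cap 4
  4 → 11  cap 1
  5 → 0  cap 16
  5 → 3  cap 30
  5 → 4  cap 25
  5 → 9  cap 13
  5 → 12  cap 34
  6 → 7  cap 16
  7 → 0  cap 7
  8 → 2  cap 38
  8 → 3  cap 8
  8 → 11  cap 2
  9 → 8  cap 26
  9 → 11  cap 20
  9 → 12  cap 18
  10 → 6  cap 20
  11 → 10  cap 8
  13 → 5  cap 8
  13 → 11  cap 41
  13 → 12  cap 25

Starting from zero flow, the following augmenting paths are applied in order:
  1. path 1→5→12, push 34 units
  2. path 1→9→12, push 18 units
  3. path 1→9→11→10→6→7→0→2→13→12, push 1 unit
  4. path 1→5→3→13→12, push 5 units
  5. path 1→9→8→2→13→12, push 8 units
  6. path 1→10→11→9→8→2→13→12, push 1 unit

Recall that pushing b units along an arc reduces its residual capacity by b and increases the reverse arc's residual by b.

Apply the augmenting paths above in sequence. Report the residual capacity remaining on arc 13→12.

Residual capacity of (13,12): 10

after path 1 (1→5→12, push 34): res(13,12)=25
after path 2 (1→9→12, push 18): res(13,12)=25
after path 3 (1→9→11→10→6→7→0→2→13→12, push 1): res(13,12)=24
after path 4 (1→5→3→13→12, push 5): res(13,12)=19
after path 5 (1→9→8→2→13→12, push 8): res(13,12)=11
after path 6 (1→10→11→9→8→2→13→12, push 1): res(13,12)=10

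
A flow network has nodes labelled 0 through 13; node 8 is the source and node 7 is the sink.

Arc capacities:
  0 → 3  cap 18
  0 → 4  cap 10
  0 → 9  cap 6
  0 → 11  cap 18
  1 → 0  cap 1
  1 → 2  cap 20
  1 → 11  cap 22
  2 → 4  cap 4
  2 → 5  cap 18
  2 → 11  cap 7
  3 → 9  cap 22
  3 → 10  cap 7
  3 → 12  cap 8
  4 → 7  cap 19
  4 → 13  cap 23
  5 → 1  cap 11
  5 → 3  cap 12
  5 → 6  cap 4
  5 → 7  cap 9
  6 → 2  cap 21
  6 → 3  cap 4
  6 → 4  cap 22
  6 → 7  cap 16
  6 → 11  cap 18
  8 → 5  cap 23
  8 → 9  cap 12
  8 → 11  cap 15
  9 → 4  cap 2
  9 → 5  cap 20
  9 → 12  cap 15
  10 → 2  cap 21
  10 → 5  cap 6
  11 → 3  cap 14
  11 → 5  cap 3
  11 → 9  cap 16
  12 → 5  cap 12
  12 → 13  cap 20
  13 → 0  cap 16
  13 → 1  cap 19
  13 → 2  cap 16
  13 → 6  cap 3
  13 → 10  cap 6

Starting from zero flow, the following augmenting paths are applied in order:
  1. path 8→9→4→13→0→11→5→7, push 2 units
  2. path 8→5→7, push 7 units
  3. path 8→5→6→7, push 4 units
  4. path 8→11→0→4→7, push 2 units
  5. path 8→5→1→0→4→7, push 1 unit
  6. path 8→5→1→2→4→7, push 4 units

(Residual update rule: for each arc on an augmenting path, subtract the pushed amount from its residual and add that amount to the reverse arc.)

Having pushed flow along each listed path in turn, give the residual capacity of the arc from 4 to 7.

after path 1 (8→9→4→13→0→11→5→7, push 2): res(4,7)=19
after path 2 (8→5→7, push 7): res(4,7)=19
after path 3 (8→5→6→7, push 4): res(4,7)=19
after path 4 (8→11→0→4→7, push 2): res(4,7)=17
after path 5 (8→5→1→0→4→7, push 1): res(4,7)=16
after path 6 (8→5→1→2→4→7, push 4): res(4,7)=12

Residual capacity of (4,7): 12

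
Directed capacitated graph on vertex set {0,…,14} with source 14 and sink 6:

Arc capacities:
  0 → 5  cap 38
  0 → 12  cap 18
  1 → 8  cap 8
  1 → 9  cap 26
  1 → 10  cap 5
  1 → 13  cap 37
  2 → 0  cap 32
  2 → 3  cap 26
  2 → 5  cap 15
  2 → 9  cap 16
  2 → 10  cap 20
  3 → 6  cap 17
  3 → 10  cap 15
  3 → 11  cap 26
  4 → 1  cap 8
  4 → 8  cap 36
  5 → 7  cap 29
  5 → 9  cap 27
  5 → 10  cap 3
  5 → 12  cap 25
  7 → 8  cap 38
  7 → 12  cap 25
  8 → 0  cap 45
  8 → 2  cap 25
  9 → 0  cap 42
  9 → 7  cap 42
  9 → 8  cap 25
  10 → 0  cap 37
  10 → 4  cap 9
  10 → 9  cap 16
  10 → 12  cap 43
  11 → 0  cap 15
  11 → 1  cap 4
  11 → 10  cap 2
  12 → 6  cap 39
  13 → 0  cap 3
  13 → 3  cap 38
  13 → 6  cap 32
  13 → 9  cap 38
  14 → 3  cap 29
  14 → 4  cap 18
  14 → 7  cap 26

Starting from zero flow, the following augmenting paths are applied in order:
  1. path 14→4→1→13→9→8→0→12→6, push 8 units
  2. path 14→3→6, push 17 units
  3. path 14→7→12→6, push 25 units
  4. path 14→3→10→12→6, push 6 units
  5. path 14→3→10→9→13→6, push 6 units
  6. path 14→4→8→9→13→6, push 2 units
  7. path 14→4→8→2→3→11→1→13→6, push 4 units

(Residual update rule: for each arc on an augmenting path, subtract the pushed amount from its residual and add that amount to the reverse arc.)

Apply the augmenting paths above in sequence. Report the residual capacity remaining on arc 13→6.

after path 1 (14→4→1→13→9→8→0→12→6, push 8): res(13,6)=32
after path 2 (14→3→6, push 17): res(13,6)=32
after path 3 (14→7→12→6, push 25): res(13,6)=32
after path 4 (14→3→10→12→6, push 6): res(13,6)=32
after path 5 (14→3→10→9→13→6, push 6): res(13,6)=26
after path 6 (14→4→8→9→13→6, push 2): res(13,6)=24
after path 7 (14→4→8→2→3→11→1→13→6, push 4): res(13,6)=20

Residual capacity of (13,6): 20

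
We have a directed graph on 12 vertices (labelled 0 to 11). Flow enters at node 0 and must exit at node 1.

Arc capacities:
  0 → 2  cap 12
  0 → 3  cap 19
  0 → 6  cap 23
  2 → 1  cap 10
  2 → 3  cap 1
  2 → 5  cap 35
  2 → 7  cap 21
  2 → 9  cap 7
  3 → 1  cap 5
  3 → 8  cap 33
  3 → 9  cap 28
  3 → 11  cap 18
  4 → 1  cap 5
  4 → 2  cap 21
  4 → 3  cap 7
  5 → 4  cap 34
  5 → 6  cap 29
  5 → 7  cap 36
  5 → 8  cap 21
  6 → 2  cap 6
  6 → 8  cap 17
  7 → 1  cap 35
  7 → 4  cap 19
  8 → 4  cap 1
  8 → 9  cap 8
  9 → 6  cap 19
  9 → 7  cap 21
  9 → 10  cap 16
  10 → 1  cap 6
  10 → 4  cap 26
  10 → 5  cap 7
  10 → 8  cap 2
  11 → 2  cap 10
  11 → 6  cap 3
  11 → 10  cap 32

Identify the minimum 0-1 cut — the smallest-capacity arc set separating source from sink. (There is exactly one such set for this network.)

augment #1: 0→2→1 push 10
augment #2: 0→3→1 push 5
augment #3: 0→2→7→1 push 2
augment #4: 0→3→8→4→1 push 1
augment #5: 0→3→9→7→1 push 13
augment #6: 0→6→2→7→1 push 6
augment #7: 0→6→8→9→7→1 push 8
augment #8: 0→6→8→3→9→10→1 push 1
max flow = 46; residual-reachable set from 0 gives S-side
cut edges (S→T): {(0,2), (0,3), (6,2), (8,4), (8,9)} total cap 46

Min-cut arcs: {(0,2), (0,3), (6,2), (8,4), (8,9)} (total capacity 46)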